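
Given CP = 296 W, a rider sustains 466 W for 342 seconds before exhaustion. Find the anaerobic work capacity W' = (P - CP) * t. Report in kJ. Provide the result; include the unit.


Excess power = 466 - 296 = 170 W
Work above CP = 170 * 342 = 58140 J
W' = 58.14 kJ

58.14 kJ


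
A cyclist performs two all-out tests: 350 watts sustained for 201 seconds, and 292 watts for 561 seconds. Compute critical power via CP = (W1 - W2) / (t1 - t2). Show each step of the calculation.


W1 = P1 * t1 = 350 * 201 = 70350 J
W2 = P2 * t2 = 292 * 561 = 163812 J
CP = (70350 - 163812) / (201 - 561)
= 259.62 W

259.62 W


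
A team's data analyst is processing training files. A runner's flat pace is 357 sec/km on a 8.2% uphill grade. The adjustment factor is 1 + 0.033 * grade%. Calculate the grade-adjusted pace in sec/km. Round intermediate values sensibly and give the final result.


Factor = 1 + 0.033 * 8.2 = 1.2706
Adjusted pace = 357 * 1.2706
= 453.6 sec/km

453.6 s/km


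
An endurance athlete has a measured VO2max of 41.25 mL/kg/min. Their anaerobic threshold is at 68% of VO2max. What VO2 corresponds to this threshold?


Anaerobic threshold VO2 = VO2max * 68%
= 41.25 * 0.68
= 28.05 mL/kg/min

28.05 mL/kg/min


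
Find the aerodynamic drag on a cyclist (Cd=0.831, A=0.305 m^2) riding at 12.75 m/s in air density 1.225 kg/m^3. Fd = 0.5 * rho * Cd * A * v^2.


Fd = 0.5 * 1.225 * 0.831 * 0.305 * 12.75^2
= 0.5 * 1.225 * 0.831 * 0.305 * 162.5625
= 25.236 N

25.236 N


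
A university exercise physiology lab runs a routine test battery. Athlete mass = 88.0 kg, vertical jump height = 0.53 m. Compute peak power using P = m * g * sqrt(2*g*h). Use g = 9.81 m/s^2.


sqrt(2 * 9.81 * 0.53) = sqrt(10.3986) = 3.224686 m/s
P = 88.0 * 9.81 * 3.224686
= 2783.81 W

2783.81 W


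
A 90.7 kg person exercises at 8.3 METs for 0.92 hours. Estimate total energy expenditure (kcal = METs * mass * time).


Energy = METs * mass(kg) * time(h)
= 8.3 * 90.7 * 0.92
= 692.59 kcal

692.59 kcal


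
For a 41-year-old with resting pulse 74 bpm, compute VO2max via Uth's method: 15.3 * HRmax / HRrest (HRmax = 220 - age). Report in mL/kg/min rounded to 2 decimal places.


Step 1: HRmax = 220 - 41 = 179 bpm
Step 2: Ratio = 179 / 74 = 2.4189
Step 3: VO2max = 15.3 * 2.4189 = 37.01 mL/kg/min

37.01 mL/kg/min


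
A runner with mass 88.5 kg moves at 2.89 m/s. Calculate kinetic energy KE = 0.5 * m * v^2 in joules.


v^2 = 2.89^2 = 8.3521
KE = 0.5 * 88.5 * 8.3521
= 369.58 J

369.58 J


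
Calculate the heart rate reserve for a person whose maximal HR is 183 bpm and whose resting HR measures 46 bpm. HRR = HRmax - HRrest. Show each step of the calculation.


HRmax = 183 bpm
HRrest = 46 bpm
HRR = 183 - 46 = 137 bpm

137 bpm


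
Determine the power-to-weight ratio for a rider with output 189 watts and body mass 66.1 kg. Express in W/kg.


P/W = 189 / 66.1 = 2.859 W/kg

2.859 W/kg


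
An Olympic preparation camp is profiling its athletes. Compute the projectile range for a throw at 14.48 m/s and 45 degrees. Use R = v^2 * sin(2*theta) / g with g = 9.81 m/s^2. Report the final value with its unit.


Two times the angle = 90 degrees
sin(90) = 1.0
R = 209.6704 * 1.0 / 9.81 = 21.373 m

21.373 m


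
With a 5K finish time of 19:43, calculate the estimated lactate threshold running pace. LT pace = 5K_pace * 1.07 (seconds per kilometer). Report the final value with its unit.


Race duration = 1183 s for 5 km
Average pace = 1183 / 5 = 236.6 s/km
LT pace = 236.6 * 1.07
= 253.16 s/km

253.16 s/km


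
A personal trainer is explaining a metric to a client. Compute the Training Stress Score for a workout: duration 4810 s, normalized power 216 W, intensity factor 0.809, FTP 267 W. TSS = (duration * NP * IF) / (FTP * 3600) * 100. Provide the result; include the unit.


Product = 4810 * 216 * 0.809 = 840518.64
Base = 267 * 3600 = 961200
TSS = 840518.64 / 961200 * 100 = 87.44

87.44 TSS


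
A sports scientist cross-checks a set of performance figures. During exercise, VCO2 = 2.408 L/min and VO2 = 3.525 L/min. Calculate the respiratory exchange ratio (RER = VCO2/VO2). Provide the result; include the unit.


RER = VCO2 / VO2
= 2.408 / 3.525
= 0.6831

0.6831


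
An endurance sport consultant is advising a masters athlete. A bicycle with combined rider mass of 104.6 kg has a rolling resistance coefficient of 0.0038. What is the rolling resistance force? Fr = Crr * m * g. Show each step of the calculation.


Fr = 0.0038 * 104.6 * 9.81
= 0.39748 * 9.81
= 3.899 N

3.899 N


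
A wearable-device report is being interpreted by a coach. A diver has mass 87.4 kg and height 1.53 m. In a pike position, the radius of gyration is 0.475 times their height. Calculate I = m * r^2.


r = 0.475 * 1.53 = 0.72675 m
I = m * r^2 = 87.4 * 0.528166 = 46.162 kg*m^2

46.162 kg*m^2


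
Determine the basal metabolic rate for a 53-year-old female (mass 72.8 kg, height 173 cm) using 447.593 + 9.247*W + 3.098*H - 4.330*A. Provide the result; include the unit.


BMR = 447.593 + 9.247*72.8 + 3.098*173 - 4.330*53
= 1427.24 kcal/day

1427.24 kcal/day


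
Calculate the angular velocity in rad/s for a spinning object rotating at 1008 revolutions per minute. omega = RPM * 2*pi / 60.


omega = RPM * 2*pi / 60
= 1008 * 6.28318531 / 60
= 105.558 rad/s

105.558 rad/s


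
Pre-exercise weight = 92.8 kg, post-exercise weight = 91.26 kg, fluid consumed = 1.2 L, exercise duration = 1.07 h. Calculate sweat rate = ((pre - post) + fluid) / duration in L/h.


Weight loss = 92.8 - 91.26 = 1.54 kg (approx L)
Total sweat = 1.54 + 1.2 = 2.74 L
Sweat rate = 2.74 / 1.07 = 2.561 L/h

2.561 L/h


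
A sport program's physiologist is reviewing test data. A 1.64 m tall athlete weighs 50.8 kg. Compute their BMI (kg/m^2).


height^2 = 2.6896 m^2
BMI = 50.8 / 2.6896 = 18.89 kg/m^2

18.89 kg/m^2


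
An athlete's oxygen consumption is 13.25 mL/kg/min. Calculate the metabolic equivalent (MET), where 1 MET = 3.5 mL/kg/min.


MET = VO2 / 3.5
= 13.25 / 3.5
= 3.79 METs

3.79 METs


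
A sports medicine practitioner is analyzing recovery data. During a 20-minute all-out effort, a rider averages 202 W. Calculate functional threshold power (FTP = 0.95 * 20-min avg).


FTP = 0.95 * 202
= 191.9 W

191.9 W


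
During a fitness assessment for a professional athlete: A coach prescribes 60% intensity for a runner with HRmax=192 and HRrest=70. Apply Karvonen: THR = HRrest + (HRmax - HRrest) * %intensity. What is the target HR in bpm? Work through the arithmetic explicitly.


Heart rate reserve = 192 - 70 = 122
Intensity fraction = 60 / 100 = 0.6
THR = 70 + 122 * 0.6 = 143.2 bpm

143.2 bpm


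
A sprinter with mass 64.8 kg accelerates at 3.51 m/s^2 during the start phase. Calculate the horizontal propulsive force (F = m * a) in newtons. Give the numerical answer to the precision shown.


F = m * a
= 64.8 * 3.51
= 227.45 N

227.45 N


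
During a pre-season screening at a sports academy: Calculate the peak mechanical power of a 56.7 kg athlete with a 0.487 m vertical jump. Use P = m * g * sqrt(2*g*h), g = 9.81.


First, sqrt(2gh) = sqrt(2 * 9.81 * 0.487)
= sqrt(9.55494) = 3.091107 m/s
Power = 56.7 * 9.81 * 3.091107 = 1719.36 W

1719.36 W


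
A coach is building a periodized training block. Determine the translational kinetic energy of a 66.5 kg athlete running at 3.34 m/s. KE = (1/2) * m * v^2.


KE = 0.5 * m * v^2
= 0.5 * 66.5 * 3.34^2
= 0.5 * 66.5 * 11.1556
= 370.92 J

370.92 J


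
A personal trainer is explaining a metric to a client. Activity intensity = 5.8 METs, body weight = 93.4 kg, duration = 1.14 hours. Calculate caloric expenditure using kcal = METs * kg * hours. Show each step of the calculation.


kcal = 5.8 * 93.4 * 1.14
= 541.72 * 1.14
= 617.56 kcal

617.56 kcal


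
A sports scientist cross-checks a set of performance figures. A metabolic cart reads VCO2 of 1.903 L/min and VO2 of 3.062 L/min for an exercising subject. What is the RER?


RER = VCO2 / VO2 = 1.903 / 3.062 = 0.6215

0.6215


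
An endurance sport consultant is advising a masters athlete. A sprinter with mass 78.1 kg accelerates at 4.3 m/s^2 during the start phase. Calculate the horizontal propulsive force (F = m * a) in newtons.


F = m * a
= 78.1 * 4.3
= 335.83 N

335.83 N


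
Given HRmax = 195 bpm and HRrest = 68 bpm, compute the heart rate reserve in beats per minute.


Heart rate reserve = maximum HR minus resting HR
HRR = 195 - 68 = 127 bpm

127 bpm


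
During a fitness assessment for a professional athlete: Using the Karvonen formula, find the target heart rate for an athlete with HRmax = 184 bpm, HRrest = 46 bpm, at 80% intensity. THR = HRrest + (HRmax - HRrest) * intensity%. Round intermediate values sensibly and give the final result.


HRR = 184 - 46 = 138
THR = 46 + 138 * 0.8
= 46 + 110.4
= 156.4 bpm

156.4 bpm


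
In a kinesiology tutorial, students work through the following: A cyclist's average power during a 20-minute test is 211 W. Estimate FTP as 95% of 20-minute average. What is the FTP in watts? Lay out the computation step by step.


FTP = 20-min power * 0.95
= 211 * 0.95
= 200.45 W

200.45 W


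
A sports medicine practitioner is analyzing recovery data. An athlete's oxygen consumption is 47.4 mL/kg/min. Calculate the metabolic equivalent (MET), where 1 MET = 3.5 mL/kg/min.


MET = VO2 / 3.5
= 47.4 / 3.5
= 13.54 METs

13.54 METs


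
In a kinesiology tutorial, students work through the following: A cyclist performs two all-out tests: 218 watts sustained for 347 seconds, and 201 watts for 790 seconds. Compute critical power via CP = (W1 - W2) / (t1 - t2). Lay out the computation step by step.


W1 = P1 * t1 = 218 * 347 = 75646 J
W2 = P2 * t2 = 201 * 790 = 158790 J
CP = (75646 - 158790) / (347 - 790)
= 187.68 W

187.68 W


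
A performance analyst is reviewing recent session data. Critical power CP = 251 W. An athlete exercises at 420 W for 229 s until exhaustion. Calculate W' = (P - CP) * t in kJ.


P - CP = 420 - 251 = 169 W
W' = 169 * 229 = 38701 J
= 38701 / 1000 = 38.701 kJ

38.701 kJ


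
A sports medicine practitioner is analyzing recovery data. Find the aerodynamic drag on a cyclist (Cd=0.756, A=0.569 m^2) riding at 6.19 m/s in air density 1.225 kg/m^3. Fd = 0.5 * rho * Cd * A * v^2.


Fd = 0.5 * 1.225 * 0.756 * 0.569 * 6.19^2
= 0.5 * 1.225 * 0.756 * 0.569 * 38.3161
= 10.095 N

10.095 N


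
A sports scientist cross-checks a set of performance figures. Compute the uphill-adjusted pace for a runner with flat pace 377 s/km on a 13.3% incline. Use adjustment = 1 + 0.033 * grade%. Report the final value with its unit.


Adjustment factor = 1 + 0.033 * 13.3 = 1.4389
Grade-adjusted pace = 377 * 1.4389 = 542.47 s/km

542.47 s/km


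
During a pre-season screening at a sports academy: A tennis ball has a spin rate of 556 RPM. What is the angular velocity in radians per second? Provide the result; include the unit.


Convert RPM to rad/s: multiply by 2*pi and divide by 60
omega = 556 * 2 * pi / 60
= 58.224 rad/s

58.224 rad/s


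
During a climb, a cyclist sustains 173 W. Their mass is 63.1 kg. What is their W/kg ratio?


Power-to-weight = 173 W / 63.1 kg
= 2.742 W/kg

2.742 W/kg


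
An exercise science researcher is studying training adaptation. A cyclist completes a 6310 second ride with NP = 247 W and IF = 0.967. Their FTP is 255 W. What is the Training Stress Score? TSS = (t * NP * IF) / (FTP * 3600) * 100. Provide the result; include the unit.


t * NP * IF = 6310 * 247 * 0.967 = 1507137.19
FTP * 3600 = 918000
TSS = (1507137.19 / 918000) * 100 = 164.18

164.18 TSS


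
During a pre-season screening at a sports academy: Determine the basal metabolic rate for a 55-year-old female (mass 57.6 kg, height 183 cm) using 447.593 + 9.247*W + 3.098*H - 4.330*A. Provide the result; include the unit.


BMR = 447.593 + 9.247*57.6 + 3.098*183 - 4.330*55
= 1309.0 kcal/day

1309.0 kcal/day


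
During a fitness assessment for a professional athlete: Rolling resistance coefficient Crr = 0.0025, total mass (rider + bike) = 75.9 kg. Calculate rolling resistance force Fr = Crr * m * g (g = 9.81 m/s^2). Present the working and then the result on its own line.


Fr = Crr * m * g
= 0.0025 * 75.9 * 9.81
= 1.861 N

1.861 N


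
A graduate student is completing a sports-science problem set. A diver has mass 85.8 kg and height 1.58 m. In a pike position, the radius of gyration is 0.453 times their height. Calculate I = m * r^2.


r = 0.453 * 1.58 = 0.71574 m
I = m * r^2 = 85.8 * 0.512284 = 43.954 kg*m^2

43.954 kg*m^2


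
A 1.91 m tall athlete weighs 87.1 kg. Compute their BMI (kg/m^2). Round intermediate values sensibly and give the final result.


height^2 = 3.6481 m^2
BMI = 87.1 / 3.6481 = 23.88 kg/m^2

23.88 kg/m^2


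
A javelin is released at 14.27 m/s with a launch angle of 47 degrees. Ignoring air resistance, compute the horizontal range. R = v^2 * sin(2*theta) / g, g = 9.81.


Launch speed squared = 203.6329
sin(2 * 47 deg) = 0.997564
Range = 203.6329 * 0.997564 / 9.81
= 20.707 m

20.707 m


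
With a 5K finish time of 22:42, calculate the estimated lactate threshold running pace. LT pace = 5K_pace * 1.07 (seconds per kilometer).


Race duration = 1362 s for 5 km
Average pace = 1362 / 5 = 272.4 s/km
LT pace = 272.4 * 1.07
= 291.47 s/km

291.47 s/km


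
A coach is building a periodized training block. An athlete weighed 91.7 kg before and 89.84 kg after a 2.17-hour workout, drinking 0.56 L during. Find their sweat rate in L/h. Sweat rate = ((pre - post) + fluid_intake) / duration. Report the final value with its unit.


Body mass change = 1.86 kg
Total sweat loss = 1.86 + 0.56 = 2.42 L
Rate = 2.42 / 2.17 = 1.115 L/h

1.115 L/h


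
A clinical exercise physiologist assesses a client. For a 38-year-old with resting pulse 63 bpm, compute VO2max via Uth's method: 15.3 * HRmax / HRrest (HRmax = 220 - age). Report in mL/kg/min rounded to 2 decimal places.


Step 1: HRmax = 220 - 38 = 182 bpm
Step 2: Ratio = 182 / 63 = 2.8889
Step 3: VO2max = 15.3 * 2.8889 = 44.2 mL/kg/min

44.2 mL/kg/min


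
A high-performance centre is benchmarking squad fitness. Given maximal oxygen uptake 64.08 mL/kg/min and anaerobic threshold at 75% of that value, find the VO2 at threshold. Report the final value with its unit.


Percentage as decimal = 0.75
VO2 at AT = 64.08 * 0.75 = 48.06 mL/kg/min

48.06 mL/kg/min


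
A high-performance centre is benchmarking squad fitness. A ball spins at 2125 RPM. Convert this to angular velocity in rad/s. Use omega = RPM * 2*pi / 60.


omega = 2125 * 2 * pi / 60
= 2125 * 6.28318531 / 60
= 13351.769 / 60
= 222.529 rad/s

222.529 rad/s


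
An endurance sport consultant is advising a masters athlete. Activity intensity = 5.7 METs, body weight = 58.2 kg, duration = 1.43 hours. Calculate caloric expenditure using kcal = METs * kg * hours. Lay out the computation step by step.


kcal = 5.7 * 58.2 * 1.43
= 331.74 * 1.43
= 474.39 kcal

474.39 kcal


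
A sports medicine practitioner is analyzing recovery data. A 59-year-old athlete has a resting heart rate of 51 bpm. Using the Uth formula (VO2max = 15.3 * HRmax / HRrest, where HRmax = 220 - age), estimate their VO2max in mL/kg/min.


HRmax = 220 - 59 = 161 bpm
Ratio = HRmax / HRrest = 161 / 51 = 3.1569
VO2max = 15.3 * 3.1569 = 48.3 mL/kg/min

48.3 mL/kg/min


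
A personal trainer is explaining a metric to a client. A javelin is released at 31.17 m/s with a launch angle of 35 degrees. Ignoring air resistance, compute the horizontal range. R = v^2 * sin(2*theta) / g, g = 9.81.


Launch speed squared = 971.5689
sin(2 * 35 deg) = 0.939693
Range = 971.5689 * 0.939693 / 9.81
= 93.066 m

93.066 m


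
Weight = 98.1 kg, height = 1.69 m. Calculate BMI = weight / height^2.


height^2 = 1.69^2 = 2.8561
BMI = 98.1 / 2.8561 = 34.35 kg/m^2

34.35 kg/m^2


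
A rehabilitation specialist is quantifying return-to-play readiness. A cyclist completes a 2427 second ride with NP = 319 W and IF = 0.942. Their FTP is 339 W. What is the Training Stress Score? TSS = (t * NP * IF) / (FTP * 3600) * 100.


t * NP * IF = 2427 * 319 * 0.942 = 729308.646
FTP * 3600 = 1220400
TSS = (729308.646 / 1220400) * 100 = 59.76

59.76 TSS


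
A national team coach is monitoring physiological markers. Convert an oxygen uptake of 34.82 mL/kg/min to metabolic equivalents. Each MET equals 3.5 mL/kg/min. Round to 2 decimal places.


One MET = 3.5 mL/kg/min
Number of METs = 34.82 / 3.5
= 9.95 METs

9.95 METs


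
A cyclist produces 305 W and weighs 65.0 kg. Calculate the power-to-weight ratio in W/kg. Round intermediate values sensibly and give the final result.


P/W = power / mass
= 305 / 65.0
= 4.692 W/kg

4.692 W/kg


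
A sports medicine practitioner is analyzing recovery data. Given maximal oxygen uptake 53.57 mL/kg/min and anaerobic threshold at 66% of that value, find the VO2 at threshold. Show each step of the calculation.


Percentage as decimal = 0.66
VO2 at AT = 53.57 * 0.66 = 35.36 mL/kg/min

35.36 mL/kg/min


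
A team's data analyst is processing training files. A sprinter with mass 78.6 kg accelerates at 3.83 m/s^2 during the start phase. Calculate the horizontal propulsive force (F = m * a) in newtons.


F = m * a
= 78.6 * 3.83
= 301.04 N

301.04 N


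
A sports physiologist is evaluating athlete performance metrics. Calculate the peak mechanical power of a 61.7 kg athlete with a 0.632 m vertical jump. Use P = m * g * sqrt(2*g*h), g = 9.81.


First, sqrt(2gh) = sqrt(2 * 9.81 * 0.632)
= sqrt(12.39984) = 3.521341 m/s
Power = 61.7 * 9.81 * 3.521341 = 2131.39 W

2131.39 W


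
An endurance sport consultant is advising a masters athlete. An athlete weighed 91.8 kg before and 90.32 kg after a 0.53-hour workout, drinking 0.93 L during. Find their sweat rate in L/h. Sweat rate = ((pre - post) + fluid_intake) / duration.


Body mass change = 1.48 kg
Total sweat loss = 1.48 + 0.93 = 2.41 L
Rate = 2.41 / 0.53 = 4.547 L/h

4.547 L/h


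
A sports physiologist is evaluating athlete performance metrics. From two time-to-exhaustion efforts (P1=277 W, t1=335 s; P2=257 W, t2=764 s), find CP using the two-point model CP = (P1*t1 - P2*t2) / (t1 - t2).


Work in trial 1 = 92795 J
Work in trial 2 = 196348 J
Delta work = -103553 J
Delta time = -429 s
CP = -103553 / -429 = 241.38 W

241.38 W


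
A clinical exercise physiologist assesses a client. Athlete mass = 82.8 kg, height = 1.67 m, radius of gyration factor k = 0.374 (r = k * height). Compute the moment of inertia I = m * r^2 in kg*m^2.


r = k * height = 0.374 * 1.67 = 0.62458 m
r^2 = 0.62458^2 = 0.3901
I = 82.8 * 0.3901 = 32.3 kg*m^2

32.3 kg*m^2


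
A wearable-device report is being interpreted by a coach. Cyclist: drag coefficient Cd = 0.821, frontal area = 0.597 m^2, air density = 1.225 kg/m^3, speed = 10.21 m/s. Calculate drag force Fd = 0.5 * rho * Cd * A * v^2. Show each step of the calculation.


v^2 = 10.21^2 = 104.2441
Fd = 0.5 * 1.225 * 0.821 * 0.597 * 104.2441
= 31.295 N

31.295 N


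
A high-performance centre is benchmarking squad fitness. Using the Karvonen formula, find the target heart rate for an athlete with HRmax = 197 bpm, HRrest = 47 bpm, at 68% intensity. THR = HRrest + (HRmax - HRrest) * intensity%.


HRR = 197 - 47 = 150
THR = 47 + 150 * 0.68
= 47 + 102.0
= 149.0 bpm

149.0 bpm


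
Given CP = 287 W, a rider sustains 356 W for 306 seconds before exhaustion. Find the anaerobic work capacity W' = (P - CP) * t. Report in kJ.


Excess power = 356 - 287 = 69 W
Work above CP = 69 * 306 = 21114 J
W' = 21.114 kJ

21.114 kJ


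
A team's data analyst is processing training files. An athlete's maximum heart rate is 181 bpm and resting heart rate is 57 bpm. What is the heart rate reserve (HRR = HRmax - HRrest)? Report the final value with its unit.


HRR = HRmax - HRrest
= 181 - 57
= 124 bpm

124 bpm


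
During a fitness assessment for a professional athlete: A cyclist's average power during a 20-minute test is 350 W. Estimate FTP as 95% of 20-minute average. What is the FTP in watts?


FTP = 20-min power * 0.95
= 350 * 0.95
= 332.5 W

332.5 W


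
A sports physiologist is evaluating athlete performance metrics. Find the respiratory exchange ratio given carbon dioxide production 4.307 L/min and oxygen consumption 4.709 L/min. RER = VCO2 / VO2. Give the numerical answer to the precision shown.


VCO2 = 4.307 L/min
VO2 = 4.709 L/min
RER = 4.307 / 4.709 = 0.9146

0.9146


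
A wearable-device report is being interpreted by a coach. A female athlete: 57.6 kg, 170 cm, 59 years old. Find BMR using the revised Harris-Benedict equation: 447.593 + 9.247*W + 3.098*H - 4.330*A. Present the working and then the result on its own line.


Intercept = 447.593
Weight contribution = 9.247 * 57.6 = 532.6272
Height contribution = 3.098 * 170 = 526.66
Age contribution = 4.33 * 59 = 255.47
BMR = 447.593 + 532.6272 + 526.66 - 255.47
= 1251.41 kcal/day

1251.41 kcal/day


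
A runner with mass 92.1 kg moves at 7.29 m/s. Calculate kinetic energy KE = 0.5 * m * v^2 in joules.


v^2 = 7.29^2 = 53.1441
KE = 0.5 * 92.1 * 53.1441
= 2447.29 J

2447.29 J


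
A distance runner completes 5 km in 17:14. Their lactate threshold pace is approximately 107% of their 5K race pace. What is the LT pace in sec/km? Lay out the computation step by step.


Convert to seconds: 17 min 14 s = 1034 s
Pace per km = 1034 / 5 = 206.8 s/km
LT pace = 206.8 * 1.07 = 221.28 s/km

221.28 s/km


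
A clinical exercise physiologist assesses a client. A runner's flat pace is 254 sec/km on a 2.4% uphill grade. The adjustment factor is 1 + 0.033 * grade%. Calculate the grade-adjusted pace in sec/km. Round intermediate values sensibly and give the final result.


Factor = 1 + 0.033 * 2.4 = 1.0792
Adjusted pace = 254 * 1.0792
= 274.12 sec/km

274.12 s/km


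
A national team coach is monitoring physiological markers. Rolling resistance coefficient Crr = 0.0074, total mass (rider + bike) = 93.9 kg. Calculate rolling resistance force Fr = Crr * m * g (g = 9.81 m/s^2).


Fr = Crr * m * g
= 0.0074 * 93.9 * 9.81
= 6.817 N

6.817 N


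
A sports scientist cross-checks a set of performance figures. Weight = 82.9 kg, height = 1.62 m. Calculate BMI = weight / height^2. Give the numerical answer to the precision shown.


height^2 = 1.62^2 = 2.6244
BMI = 82.9 / 2.6244 = 31.59 kg/m^2

31.59 kg/m^2


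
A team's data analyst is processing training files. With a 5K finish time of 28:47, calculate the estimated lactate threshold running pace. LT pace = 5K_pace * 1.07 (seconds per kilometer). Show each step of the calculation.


Race duration = 1727 s for 5 km
Average pace = 1727 / 5 = 345.4 s/km
LT pace = 345.4 * 1.07
= 369.58 s/km

369.58 s/km


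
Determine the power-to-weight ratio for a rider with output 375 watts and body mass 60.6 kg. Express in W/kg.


P/W = 375 / 60.6 = 6.188 W/kg

6.188 W/kg


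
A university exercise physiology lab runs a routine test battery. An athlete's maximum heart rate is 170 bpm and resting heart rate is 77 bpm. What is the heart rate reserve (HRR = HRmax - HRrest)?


HRR = HRmax - HRrest
= 170 - 77
= 93 bpm

93 bpm


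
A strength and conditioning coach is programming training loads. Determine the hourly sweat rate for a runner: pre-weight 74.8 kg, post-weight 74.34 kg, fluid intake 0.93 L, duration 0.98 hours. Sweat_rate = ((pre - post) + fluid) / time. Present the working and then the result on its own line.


Mass lost = 74.8 - 74.34 = 0.46 kg
Add fluid consumed: 0.46 + 0.93 = 1.39 L total sweat
Sweat rate = 1.39 / 0.98 = 1.418 L/h

1.418 L/h


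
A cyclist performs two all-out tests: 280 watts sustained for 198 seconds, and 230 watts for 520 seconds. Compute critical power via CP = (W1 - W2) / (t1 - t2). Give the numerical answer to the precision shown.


W1 = P1 * t1 = 280 * 198 = 55440 J
W2 = P2 * t2 = 230 * 520 = 119600 J
CP = (55440 - 119600) / (198 - 520)
= 199.25 W

199.25 W


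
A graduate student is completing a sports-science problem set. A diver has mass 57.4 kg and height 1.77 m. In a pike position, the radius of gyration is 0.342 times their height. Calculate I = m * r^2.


r = 0.342 * 1.77 = 0.60534 m
I = m * r^2 = 57.4 * 0.366437 = 21.033 kg*m^2

21.033 kg*m^2


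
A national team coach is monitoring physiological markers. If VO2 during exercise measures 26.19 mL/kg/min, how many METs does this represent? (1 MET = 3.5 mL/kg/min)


METs = VO2 / 3.5 = 26.19 / 3.5 = 7.48

7.48 METs


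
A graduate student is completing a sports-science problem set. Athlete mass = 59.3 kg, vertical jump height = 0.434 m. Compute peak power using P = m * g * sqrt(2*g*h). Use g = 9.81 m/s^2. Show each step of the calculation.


sqrt(2 * 9.81 * 0.434) = sqrt(8.51508) = 2.918061 m/s
P = 59.3 * 9.81 * 2.918061
= 1697.53 W

1697.53 W


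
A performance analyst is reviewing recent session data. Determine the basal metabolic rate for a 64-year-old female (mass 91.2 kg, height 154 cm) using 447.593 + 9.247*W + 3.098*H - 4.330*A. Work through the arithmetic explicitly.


BMR = 447.593 + 9.247*91.2 + 3.098*154 - 4.330*64
= 1490.89 kcal/day

1490.89 kcal/day


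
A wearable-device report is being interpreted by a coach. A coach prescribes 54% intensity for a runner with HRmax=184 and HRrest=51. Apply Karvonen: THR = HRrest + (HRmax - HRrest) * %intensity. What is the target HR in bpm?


Heart rate reserve = 184 - 51 = 133
Intensity fraction = 54 / 100 = 0.54
THR = 51 + 133 * 0.54 = 122.82 bpm

122.82 bpm


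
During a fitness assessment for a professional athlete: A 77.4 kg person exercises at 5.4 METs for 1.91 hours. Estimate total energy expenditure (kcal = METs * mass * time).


Energy = METs * mass(kg) * time(h)
= 5.4 * 77.4 * 1.91
= 798.3 kcal

798.3 kcal


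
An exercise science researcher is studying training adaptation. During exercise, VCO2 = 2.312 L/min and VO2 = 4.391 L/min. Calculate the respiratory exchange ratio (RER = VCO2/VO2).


RER = VCO2 / VO2
= 2.312 / 4.391
= 0.5265

0.5265


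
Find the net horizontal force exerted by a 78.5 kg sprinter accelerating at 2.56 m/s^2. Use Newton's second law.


Newton's second law: F = m * a
F = 78.5 * 2.56 = 200.96 N

200.96 N


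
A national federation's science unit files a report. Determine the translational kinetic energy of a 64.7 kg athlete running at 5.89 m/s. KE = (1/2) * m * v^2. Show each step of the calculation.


KE = 0.5 * m * v^2
= 0.5 * 64.7 * 5.89^2
= 0.5 * 64.7 * 34.6921
= 1122.29 J

1122.29 J


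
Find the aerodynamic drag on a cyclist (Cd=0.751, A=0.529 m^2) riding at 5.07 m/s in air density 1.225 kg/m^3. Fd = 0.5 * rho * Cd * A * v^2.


Fd = 0.5 * 1.225 * 0.751 * 0.529 * 5.07^2
= 0.5 * 1.225 * 0.751 * 0.529 * 25.7049
= 6.255 N

6.255 N


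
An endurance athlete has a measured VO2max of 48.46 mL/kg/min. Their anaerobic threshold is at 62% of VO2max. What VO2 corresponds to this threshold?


Anaerobic threshold VO2 = VO2max * 62%
= 48.46 * 0.62
= 30.05 mL/kg/min

30.05 mL/kg/min


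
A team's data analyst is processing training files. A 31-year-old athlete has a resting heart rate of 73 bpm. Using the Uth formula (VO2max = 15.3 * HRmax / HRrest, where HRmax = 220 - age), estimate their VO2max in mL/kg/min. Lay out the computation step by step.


HRmax = 220 - 31 = 189 bpm
Ratio = HRmax / HRrest = 189 / 73 = 2.589
VO2max = 15.3 * 2.589 = 39.61 mL/kg/min

39.61 mL/kg/min


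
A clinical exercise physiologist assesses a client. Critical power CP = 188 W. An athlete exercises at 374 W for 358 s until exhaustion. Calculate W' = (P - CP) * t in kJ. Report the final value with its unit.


P - CP = 374 - 188 = 186 W
W' = 186 * 358 = 66588 J
= 66588 / 1000 = 66.588 kJ

66.588 kJ


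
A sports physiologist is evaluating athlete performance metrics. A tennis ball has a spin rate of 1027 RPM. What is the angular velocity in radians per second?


Convert RPM to rad/s: multiply by 2*pi and divide by 60
omega = 1027 * 2 * pi / 60
= 107.547 rad/s

107.547 rad/s


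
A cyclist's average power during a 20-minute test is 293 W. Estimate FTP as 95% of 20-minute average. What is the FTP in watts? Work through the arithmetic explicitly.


FTP = 20-min power * 0.95
= 293 * 0.95
= 278.35 W

278.35 W


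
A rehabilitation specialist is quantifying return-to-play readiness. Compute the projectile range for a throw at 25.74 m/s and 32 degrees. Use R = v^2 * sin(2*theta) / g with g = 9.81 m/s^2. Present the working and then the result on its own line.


Two times the angle = 64 degrees
sin(64) = 0.898794
R = 662.5476 * 0.898794 / 9.81 = 60.703 m

60.703 m


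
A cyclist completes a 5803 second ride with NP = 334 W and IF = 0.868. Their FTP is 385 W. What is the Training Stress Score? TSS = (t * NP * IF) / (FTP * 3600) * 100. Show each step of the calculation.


t * NP * IF = 5803 * 334 * 0.868 = 1682359.336
FTP * 3600 = 1386000
TSS = (1682359.336 / 1386000) * 100 = 121.38

121.38 TSS


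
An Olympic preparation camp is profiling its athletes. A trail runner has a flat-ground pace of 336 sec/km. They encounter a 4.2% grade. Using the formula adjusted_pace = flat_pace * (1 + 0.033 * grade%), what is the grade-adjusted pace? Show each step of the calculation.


Grade factor = 1 + 0.033 * 4.2 = 1.1386
Adjusted = 336 * 1.1386 = 382.57 sec/km

382.57 s/km


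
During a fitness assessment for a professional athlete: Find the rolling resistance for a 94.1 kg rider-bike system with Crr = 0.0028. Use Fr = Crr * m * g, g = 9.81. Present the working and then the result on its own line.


m * g = 94.1 * 9.81 = 923.121 N
Fr = 0.0028 * 923.121 = 2.585 N

2.585 N


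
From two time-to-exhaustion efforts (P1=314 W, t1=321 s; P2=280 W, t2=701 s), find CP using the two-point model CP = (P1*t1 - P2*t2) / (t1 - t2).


Work in trial 1 = 100794 J
Work in trial 2 = 196280 J
Delta work = -95486 J
Delta time = -380 s
CP = -95486 / -380 = 251.28 W

251.28 W


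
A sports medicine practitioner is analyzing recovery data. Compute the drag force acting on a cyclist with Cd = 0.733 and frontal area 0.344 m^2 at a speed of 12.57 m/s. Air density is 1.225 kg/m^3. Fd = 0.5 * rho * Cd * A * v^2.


Step 1: v^2 = 158.0049
Step 2: Fd = 0.5 * 1.225 * 0.733 * 0.344 * 158.0049
= 24.403 N

24.403 N


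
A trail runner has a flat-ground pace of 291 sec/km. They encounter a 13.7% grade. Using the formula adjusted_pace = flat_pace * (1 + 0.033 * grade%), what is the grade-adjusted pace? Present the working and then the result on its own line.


Grade factor = 1 + 0.033 * 13.7 = 1.4521
Adjusted = 291 * 1.4521 = 422.56 sec/km

422.56 s/km


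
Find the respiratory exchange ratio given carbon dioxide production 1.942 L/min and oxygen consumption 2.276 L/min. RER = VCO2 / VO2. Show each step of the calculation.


VCO2 = 1.942 L/min
VO2 = 2.276 L/min
RER = 1.942 / 2.276 = 0.8533

0.8533


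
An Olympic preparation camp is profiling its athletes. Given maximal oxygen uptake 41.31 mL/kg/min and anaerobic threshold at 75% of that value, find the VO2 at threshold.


Percentage as decimal = 0.75
VO2 at AT = 41.31 * 0.75 = 30.98 mL/kg/min

30.98 mL/kg/min


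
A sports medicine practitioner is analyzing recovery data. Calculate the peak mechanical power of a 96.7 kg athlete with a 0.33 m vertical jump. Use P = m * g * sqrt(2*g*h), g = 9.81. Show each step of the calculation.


First, sqrt(2gh) = sqrt(2 * 9.81 * 0.33)
= sqrt(6.4746) = 2.544524 m/s
Power = 96.7 * 9.81 * 2.544524 = 2413.8 W

2413.8 W


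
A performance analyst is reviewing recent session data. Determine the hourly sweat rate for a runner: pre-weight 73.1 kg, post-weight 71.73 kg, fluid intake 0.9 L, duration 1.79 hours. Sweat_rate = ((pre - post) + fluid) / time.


Mass lost = 73.1 - 71.73 = 1.37 kg
Add fluid consumed: 1.37 + 0.9 = 2.27 L total sweat
Sweat rate = 2.27 / 1.79 = 1.268 L/h

1.268 L/h


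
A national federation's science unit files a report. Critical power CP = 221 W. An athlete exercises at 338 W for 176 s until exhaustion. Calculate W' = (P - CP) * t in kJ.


P - CP = 338 - 221 = 117 W
W' = 117 * 176 = 20592 J
= 20592 / 1000 = 20.592 kJ

20.592 kJ


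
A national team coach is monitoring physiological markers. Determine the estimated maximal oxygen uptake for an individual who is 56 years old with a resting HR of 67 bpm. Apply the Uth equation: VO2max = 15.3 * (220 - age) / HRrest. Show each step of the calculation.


HRmax = 220 - 56 = 164
VO2max = 15.3 * (164 / 67)
= 15.3 * 2.4478
= 37.45 mL/kg/min

37.45 mL/kg/min


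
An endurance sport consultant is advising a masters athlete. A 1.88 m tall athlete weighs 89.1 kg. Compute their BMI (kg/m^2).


height^2 = 3.5344 m^2
BMI = 89.1 / 3.5344 = 25.21 kg/m^2

25.21 kg/m^2


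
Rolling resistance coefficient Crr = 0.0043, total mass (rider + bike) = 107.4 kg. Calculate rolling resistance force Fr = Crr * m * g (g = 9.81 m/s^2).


Fr = Crr * m * g
= 0.0043 * 107.4 * 9.81
= 4.53 N

4.53 N


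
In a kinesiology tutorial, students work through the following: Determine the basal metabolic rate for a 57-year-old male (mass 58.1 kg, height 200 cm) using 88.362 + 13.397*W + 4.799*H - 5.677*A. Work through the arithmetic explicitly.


BMR = 88.362 + 13.397*58.1 + 4.799*200 - 5.677*57
= 1502.94 kcal/day

1502.94 kcal/day


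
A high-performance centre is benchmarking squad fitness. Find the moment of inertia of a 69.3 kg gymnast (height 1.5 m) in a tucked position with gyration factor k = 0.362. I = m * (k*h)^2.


Radius of gyration = 0.362 * 1.5 = 0.543 m
I = 69.3 * 0.543^2
= 69.3 * 0.294849
= 20.433 kg*m^2

20.433 kg*m^2


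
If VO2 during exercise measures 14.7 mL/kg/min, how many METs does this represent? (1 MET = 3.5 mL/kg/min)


METs = VO2 / 3.5 = 14.7 / 3.5 = 4.2

4.2 METs


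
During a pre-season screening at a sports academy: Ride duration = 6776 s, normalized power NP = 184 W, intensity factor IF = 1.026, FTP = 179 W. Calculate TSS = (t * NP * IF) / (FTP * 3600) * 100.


Numerator = 6776 * 184 * 1.026 = 1279200.384
Denominator = 179 * 3600 = 644400
TSS = 1279200.384 / 644400 * 100
= 198.51

198.51 TSS


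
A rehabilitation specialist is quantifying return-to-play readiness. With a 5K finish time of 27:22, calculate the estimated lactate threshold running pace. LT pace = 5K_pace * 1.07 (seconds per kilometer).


Race duration = 1642 s for 5 km
Average pace = 1642 / 5 = 328.4 s/km
LT pace = 328.4 * 1.07
= 351.39 s/km

351.39 s/km


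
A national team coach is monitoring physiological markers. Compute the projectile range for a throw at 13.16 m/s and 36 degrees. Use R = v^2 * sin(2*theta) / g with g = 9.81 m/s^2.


Two times the angle = 72 degrees
sin(72) = 0.951057
R = 173.1856 * 0.951057 / 9.81 = 16.79 m

16.79 m


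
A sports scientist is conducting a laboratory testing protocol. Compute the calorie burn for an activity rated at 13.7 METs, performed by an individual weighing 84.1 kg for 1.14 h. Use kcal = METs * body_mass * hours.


Product of METs and mass = 13.7 * 84.1 = 1152.17
Total kcal = 1152.17 * 1.14 = 1313.47 kcal

1313.47 kcal


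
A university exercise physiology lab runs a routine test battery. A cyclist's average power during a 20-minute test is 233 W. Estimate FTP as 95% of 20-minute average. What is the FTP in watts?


FTP = 20-min power * 0.95
= 233 * 0.95
= 221.35 W

221.35 W


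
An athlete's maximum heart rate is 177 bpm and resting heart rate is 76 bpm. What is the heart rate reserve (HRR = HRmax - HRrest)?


HRR = HRmax - HRrest
= 177 - 76
= 101 bpm

101 bpm


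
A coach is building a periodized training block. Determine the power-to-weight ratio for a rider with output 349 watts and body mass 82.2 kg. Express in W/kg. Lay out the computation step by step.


P/W = 349 / 82.2 = 4.246 W/kg

4.246 W/kg


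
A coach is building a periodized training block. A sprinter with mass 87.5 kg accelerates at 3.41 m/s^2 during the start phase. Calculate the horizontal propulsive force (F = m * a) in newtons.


F = m * a
= 87.5 * 3.41
= 298.38 N

298.38 N


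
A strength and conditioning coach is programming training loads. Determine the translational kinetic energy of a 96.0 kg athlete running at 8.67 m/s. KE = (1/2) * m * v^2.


KE = 0.5 * m * v^2
= 0.5 * 96.0 * 8.67^2
= 0.5 * 96.0 * 75.1689
= 3608.11 J

3608.11 J


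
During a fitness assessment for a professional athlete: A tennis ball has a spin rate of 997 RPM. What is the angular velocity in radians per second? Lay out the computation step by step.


Convert RPM to rad/s: multiply by 2*pi and divide by 60
omega = 997 * 2 * pi / 60
= 104.406 rad/s

104.406 rad/s


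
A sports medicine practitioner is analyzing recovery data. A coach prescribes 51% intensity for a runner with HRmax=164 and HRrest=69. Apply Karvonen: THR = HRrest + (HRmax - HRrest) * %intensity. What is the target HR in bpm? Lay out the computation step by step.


Heart rate reserve = 164 - 69 = 95
Intensity fraction = 51 / 100 = 0.51
THR = 69 + 95 * 0.51 = 117.45 bpm

117.45 bpm


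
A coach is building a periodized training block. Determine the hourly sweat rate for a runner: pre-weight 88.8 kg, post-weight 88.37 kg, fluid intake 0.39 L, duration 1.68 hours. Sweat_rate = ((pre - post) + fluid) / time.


Mass lost = 88.8 - 88.37 = 0.43 kg
Add fluid consumed: 0.43 + 0.39 = 0.82 L total sweat
Sweat rate = 0.82 / 1.68 = 0.488 L/h

0.488 L/h


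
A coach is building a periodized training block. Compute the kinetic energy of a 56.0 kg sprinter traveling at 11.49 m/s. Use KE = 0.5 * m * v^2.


Velocity squared = 132.0201
KE = 0.5 * 56.0 * 132.0201 = 3696.56 J

3696.56 J


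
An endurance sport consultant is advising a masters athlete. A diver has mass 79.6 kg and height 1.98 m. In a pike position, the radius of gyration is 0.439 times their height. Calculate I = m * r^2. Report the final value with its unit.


r = 0.439 * 1.98 = 0.86922 m
I = m * r^2 = 79.6 * 0.755543 = 60.141 kg*m^2

60.141 kg*m^2


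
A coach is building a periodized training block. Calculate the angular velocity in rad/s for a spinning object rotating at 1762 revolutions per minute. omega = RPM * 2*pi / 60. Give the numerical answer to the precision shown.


omega = RPM * 2*pi / 60
= 1762 * 6.28318531 / 60
= 184.516 rad/s

184.516 rad/s


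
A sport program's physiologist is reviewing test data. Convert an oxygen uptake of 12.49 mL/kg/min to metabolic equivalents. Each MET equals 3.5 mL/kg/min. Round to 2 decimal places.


One MET = 3.5 mL/kg/min
Number of METs = 12.49 / 3.5
= 3.57 METs

3.57 METs


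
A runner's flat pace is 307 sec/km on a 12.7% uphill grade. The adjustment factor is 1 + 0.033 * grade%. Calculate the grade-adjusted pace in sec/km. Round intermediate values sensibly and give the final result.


Factor = 1 + 0.033 * 12.7 = 1.4191
Adjusted pace = 307 * 1.4191
= 435.66 sec/km

435.66 s/km


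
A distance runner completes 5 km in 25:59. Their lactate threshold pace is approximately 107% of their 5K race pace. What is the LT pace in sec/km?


Convert to seconds: 25 min 59 s = 1559 s
Pace per km = 1559 / 5 = 311.8 s/km
LT pace = 311.8 * 1.07 = 333.63 s/km

333.63 s/km


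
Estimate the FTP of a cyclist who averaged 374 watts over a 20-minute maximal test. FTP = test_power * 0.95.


FTP = 374 * 0.95 = 355.3 W

355.3 W


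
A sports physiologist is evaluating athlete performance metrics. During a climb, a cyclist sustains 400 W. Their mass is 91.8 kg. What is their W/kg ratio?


Power-to-weight = 400 W / 91.8 kg
= 4.357 W/kg

4.357 W/kg


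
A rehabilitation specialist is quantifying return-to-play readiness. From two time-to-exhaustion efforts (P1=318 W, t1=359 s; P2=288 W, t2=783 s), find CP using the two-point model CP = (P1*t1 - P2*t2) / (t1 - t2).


Work in trial 1 = 114162 J
Work in trial 2 = 225504 J
Delta work = -111342 J
Delta time = -424 s
CP = -111342 / -424 = 262.6 W

262.6 W
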